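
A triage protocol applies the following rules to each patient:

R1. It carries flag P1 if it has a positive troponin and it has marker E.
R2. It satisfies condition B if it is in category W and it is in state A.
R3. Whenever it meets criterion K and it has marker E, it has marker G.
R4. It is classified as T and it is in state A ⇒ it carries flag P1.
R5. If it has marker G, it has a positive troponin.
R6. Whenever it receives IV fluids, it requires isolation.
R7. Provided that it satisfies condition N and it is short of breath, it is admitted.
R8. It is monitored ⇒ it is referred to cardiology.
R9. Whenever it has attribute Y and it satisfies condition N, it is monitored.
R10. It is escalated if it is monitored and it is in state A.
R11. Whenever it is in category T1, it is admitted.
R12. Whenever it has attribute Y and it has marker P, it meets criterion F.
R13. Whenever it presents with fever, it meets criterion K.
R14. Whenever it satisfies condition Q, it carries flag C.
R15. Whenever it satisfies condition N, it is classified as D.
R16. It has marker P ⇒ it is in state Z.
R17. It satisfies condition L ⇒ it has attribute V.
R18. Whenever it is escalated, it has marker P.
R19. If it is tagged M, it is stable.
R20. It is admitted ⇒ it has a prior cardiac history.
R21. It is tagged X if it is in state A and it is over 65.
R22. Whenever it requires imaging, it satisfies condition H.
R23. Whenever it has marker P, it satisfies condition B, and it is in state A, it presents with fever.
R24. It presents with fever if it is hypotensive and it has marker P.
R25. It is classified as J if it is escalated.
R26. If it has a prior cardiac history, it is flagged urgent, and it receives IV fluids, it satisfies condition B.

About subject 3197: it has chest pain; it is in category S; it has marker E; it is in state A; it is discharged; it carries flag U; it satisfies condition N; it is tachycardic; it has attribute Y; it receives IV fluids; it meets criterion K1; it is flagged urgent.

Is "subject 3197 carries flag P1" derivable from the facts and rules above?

Forward chaining from the given facts derives: requires isolation, is monitored, is escalated, is classified as D, has marker P, is classified as J, is referred to cardiology, meets criterion F, is in state Z.
Rules concluding "it carries flag P1": R1 needs "it has a positive troponin"; R4 needs "it is classified as T" — none of these are established.

No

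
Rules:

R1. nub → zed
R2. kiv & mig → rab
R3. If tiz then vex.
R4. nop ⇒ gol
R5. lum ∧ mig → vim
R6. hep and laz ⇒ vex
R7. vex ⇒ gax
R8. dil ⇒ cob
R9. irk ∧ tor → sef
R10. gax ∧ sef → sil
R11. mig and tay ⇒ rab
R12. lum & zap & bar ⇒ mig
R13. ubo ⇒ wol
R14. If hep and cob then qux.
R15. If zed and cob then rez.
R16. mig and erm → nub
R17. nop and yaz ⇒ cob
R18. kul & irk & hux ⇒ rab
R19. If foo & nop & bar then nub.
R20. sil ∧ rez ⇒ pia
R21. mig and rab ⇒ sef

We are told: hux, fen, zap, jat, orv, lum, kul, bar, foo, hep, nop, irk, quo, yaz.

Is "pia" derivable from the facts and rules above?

No

Forward chaining from the given facts derives: gol, mig, cob, rab, nub, sef, zed, vim, qux, rez.
The only rule concluding pia is R20, which needs sil; that is never established.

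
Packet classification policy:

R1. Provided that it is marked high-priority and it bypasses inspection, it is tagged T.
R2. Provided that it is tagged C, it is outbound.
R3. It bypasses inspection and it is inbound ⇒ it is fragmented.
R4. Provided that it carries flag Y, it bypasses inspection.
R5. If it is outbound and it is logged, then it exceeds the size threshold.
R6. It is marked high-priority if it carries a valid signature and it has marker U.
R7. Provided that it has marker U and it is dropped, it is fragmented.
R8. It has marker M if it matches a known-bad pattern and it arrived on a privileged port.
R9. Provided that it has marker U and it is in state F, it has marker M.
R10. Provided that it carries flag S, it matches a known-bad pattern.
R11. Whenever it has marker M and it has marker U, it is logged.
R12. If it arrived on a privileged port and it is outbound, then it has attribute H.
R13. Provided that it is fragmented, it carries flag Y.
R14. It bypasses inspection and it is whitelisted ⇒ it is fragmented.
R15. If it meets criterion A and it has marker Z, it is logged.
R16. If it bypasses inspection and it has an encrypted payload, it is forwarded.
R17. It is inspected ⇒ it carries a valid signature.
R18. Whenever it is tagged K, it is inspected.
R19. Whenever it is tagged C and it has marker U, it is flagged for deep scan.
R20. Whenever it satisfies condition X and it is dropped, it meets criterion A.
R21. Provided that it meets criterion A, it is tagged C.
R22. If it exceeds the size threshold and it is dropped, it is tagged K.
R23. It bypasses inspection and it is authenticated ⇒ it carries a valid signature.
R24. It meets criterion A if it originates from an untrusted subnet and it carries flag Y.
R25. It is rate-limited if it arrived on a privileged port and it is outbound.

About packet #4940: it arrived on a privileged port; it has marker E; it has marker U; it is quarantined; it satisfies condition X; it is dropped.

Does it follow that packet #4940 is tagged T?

Forward chaining from the given facts derives: is fragmented, carries flag Y, meets criterion A, is tagged C, is outbound, bypasses inspection, has attribute H, is flagged for deep scan, is rate-limited.
The only rule concluding "it is tagged T" is R1, which needs "it is marked high-priority"; that is never established.

No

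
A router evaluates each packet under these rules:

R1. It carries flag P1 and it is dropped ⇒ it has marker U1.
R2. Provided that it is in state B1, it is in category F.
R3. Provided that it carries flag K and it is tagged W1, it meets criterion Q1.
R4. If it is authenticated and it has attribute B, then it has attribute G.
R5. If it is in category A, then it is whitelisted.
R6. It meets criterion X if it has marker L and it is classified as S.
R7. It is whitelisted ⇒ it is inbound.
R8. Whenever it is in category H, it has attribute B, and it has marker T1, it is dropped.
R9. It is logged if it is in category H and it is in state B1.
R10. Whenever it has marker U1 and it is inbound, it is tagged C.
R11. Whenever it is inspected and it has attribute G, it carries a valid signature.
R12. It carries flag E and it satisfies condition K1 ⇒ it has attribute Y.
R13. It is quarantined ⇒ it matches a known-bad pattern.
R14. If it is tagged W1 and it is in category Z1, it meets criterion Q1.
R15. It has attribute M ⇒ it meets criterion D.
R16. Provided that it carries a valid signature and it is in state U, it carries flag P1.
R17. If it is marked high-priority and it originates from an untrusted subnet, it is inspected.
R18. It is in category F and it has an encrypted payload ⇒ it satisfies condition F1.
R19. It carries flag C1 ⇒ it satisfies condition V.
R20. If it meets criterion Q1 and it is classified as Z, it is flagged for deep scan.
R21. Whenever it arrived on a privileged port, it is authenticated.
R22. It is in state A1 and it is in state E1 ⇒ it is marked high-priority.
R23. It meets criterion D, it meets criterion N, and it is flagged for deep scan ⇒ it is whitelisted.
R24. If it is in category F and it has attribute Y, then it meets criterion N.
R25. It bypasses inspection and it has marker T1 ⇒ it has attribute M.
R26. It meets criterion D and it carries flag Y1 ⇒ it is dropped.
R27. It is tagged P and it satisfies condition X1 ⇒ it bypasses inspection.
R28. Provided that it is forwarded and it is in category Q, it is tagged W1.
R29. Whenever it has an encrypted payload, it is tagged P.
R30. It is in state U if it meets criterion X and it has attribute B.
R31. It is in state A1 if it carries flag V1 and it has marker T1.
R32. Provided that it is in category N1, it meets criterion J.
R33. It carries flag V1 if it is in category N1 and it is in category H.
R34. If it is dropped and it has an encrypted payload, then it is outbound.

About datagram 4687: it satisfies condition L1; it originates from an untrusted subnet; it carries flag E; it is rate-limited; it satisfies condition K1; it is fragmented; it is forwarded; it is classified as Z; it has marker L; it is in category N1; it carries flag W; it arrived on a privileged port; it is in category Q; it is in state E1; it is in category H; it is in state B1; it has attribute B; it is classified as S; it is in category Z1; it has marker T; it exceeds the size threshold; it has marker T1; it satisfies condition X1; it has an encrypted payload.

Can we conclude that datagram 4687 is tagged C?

Yes

By R2 (it is in state B1): it is in category F.
By R6 (it has marker L, it is classified as S): it meets criterion X.
By R8 (it is in category H, it has attribute B, it has marker T1): it is dropped.
By R12 (it carries flag E, it satisfies condition K1): it has attribute Y.
By R21 (it arrived on a privileged port): it is authenticated.
By R24 (it is in category F, it has attribute Y): it meets criterion N.
By R28 (it is forwarded, it is in category Q): it is tagged W1.
By R29 (it has an encrypted payload): it is tagged P.
By R30 (it meets criterion X, it has attribute B): it is in state U.
By R33 (it is in category N1, it is in category H): it carries flag V1.
By R4 (it is authenticated, it has attribute B): it has attribute G.
By R14 (it is tagged W1, it is in category Z1): it meets criterion Q1.
By R20 (it meets criterion Q1, it is classified as Z): it is flagged for deep scan.
By R27 (it is tagged P, it satisfies condition X1): it bypasses inspection.
By R31 (it carries flag V1, it has marker T1): it is in state A1.
By R22 (it is in state A1, it is in state E1): it is marked high-priority.
By R25 (it bypasses inspection, it has marker T1): it has attribute M.
By R15 (it has attribute M): it meets criterion D.
By R17 (it is marked high-priority, it originates from an untrusted subnet): it is inspected.
By R23 (it meets criterion D, it meets criterion N, it is flagged for deep scan): it is whitelisted.
By R7 (it is whitelisted): it is inbound.
By R11 (it is inspected, it has attribute G): it carries a valid signature.
By R16 (it carries a valid signature, it is in state U): it carries flag P1.
By R1 (it carries flag P1, it is dropped): it has marker U1.
By R10 (it has marker U1, it is inbound): it is tagged C.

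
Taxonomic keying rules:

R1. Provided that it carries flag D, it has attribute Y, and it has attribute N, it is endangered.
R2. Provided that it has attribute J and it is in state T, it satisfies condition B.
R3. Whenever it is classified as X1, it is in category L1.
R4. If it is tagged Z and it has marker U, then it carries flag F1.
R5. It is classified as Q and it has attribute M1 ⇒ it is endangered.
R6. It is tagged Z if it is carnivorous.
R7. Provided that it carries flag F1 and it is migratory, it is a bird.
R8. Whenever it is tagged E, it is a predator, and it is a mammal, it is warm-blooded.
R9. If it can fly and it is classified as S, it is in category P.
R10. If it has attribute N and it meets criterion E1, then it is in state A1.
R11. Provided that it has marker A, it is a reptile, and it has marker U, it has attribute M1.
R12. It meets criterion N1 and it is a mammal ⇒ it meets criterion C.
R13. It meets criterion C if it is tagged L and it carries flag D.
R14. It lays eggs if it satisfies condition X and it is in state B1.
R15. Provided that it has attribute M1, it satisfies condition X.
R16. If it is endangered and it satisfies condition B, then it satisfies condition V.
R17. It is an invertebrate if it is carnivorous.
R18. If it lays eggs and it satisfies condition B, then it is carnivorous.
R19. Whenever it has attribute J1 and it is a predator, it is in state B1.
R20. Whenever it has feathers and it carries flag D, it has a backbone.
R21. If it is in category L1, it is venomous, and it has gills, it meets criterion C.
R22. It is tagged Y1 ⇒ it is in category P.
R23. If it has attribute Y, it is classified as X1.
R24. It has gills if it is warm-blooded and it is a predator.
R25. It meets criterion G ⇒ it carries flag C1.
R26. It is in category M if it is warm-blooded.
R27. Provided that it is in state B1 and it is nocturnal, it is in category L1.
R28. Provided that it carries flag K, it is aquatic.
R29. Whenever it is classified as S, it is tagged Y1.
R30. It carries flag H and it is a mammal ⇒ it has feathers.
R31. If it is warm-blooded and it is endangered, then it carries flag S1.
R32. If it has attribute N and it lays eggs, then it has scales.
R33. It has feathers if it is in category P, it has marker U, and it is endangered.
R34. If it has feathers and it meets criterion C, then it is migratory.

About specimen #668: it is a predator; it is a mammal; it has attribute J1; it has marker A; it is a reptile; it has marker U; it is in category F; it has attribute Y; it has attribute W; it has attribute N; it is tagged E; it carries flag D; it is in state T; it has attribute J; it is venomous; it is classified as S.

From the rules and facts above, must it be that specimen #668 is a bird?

Yes

By R1 (it carries flag D, it has attribute Y, it has attribute N): it is endangered.
By R2 (it has attribute J, it is in state T): it satisfies condition B.
By R8 (it is tagged E, it is a predator, it is a mammal): it is warm-blooded.
By R11 (it has marker A, it is a reptile, it has marker U): it has attribute M1.
By R15 (it has attribute M1): it satisfies condition X.
By R19 (it has attribute J1, it is a predator): it is in state B1.
By R23 (it has attribute Y): it is classified as X1.
By R24 (it is warm-blooded, it is a predator): it has gills.
By R29 (it is classified as S): it is tagged Y1.
By R3 (it is classified as X1): it is in category L1.
By R14 (it satisfies condition X, it is in state B1): it lays eggs.
By R18 (it lays eggs, it satisfies condition B): it is carnivorous.
By R21 (it is in category L1, it is venomous, it has gills): it meets criterion C.
By R22 (it is tagged Y1): it is in category P.
By R33 (it is in category P, it has marker U, it is endangered): it has feathers.
By R34 (it has feathers, it meets criterion C): it is migratory.
By R6 (it is carnivorous): it is tagged Z.
By R4 (it is tagged Z, it has marker U): it carries flag F1.
By R7 (it carries flag F1, it is migratory): it is a bird.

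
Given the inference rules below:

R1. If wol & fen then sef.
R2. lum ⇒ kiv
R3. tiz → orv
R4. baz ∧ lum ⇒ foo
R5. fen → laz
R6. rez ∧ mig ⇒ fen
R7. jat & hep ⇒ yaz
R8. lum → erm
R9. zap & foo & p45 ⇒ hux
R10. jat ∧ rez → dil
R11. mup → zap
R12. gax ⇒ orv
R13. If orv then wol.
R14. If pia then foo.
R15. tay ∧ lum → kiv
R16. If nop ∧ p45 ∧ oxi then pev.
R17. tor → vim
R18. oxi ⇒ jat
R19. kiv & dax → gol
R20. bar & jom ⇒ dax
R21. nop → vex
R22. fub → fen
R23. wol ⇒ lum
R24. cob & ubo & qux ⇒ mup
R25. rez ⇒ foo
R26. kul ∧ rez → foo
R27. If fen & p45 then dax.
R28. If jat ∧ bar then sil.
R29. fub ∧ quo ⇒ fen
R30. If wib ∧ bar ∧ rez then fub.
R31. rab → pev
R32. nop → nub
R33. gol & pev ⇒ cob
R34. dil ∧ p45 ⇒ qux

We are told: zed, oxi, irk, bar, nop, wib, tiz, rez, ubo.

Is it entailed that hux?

No

Forward chaining from the given facts derives: orv, wol, jat, vex, lum, foo, sil, fub, nub, kiv, erm, dil, fen, sef, laz.
The only rule concluding hux is R9, which needs zap; that is never established.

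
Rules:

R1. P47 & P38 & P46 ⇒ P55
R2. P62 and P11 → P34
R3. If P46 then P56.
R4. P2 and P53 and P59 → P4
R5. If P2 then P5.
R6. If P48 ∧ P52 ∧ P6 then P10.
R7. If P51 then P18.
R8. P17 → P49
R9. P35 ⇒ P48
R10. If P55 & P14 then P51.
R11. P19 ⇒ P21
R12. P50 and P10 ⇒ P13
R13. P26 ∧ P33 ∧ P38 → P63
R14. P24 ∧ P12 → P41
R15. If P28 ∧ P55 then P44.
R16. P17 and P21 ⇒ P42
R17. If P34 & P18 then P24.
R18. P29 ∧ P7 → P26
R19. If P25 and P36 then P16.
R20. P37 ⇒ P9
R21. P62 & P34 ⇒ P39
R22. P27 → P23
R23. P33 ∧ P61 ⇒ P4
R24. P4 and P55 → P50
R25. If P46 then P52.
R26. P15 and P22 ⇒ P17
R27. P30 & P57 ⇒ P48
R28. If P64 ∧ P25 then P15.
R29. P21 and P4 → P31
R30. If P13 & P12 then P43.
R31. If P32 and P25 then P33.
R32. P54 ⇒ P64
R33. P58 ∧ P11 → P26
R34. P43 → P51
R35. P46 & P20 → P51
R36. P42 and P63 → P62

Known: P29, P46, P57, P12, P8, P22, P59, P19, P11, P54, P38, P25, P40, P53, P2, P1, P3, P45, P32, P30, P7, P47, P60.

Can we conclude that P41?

No

Forward chaining from the given facts derives: P55, P56, P4, P5, P21, P26, P50, P52, P48, P31, P33, P64, P63, P15, P17, P49, P42, P62, P34, P39.
The only rule concluding P41 is R14, which needs P24; that is never established.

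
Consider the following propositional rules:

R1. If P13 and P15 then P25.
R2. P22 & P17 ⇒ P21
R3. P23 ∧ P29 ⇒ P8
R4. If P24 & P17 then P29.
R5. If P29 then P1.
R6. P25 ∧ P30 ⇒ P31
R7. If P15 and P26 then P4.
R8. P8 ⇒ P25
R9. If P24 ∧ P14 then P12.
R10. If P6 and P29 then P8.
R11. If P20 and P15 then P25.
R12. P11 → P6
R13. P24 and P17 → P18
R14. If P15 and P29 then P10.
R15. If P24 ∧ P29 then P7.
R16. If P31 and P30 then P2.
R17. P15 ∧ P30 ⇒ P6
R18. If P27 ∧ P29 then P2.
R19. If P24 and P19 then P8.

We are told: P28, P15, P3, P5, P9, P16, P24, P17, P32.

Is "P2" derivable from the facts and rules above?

Forward chaining from the given facts derives: P29, P1, P18, P10, P7.
Rules concluding P2: R16 needs P31; R18 needs P27 — none of these are established.

No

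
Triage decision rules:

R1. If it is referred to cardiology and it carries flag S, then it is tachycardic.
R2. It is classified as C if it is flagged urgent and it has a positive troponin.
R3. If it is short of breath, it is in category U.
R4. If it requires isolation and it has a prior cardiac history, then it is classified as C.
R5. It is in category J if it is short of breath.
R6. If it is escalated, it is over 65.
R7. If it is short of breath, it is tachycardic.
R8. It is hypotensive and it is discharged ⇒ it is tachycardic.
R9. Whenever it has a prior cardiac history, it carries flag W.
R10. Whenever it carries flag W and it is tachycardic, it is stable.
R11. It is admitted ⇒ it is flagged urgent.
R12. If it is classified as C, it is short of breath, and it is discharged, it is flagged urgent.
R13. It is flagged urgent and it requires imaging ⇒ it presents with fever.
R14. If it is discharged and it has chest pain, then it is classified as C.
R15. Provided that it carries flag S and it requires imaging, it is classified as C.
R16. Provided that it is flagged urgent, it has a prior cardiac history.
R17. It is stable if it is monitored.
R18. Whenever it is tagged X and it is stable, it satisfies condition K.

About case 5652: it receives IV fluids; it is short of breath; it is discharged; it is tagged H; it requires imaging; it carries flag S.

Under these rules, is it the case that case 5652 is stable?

By R7 (it is short of breath): it is tachycardic.
By R15 (it carries flag S, it requires imaging): it is classified as C.
By R12 (it is classified as C, it is short of breath, it is discharged): it is flagged urgent.
By R16 (it is flagged urgent): it has a prior cardiac history.
By R9 (it has a prior cardiac history): it carries flag W.
By R10 (it carries flag W, it is tachycardic): it is stable.

Yes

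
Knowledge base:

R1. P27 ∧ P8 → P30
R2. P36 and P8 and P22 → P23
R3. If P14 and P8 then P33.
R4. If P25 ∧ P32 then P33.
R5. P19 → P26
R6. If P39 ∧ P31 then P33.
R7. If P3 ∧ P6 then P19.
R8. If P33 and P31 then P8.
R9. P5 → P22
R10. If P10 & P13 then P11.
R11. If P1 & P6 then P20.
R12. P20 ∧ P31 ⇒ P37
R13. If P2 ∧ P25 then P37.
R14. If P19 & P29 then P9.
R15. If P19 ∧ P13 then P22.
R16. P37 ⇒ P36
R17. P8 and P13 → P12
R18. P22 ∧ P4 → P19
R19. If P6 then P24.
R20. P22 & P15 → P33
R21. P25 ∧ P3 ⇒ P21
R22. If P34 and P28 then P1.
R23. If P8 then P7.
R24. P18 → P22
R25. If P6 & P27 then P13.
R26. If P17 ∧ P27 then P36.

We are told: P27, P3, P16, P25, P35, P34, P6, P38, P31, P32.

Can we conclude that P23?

No

Forward chaining from the given facts derives: P33, P19, P8, P24, P21, P7, P13, P30, P26, P22, P12.
The only rule concluding P23 is R2, which needs P36; that is never established.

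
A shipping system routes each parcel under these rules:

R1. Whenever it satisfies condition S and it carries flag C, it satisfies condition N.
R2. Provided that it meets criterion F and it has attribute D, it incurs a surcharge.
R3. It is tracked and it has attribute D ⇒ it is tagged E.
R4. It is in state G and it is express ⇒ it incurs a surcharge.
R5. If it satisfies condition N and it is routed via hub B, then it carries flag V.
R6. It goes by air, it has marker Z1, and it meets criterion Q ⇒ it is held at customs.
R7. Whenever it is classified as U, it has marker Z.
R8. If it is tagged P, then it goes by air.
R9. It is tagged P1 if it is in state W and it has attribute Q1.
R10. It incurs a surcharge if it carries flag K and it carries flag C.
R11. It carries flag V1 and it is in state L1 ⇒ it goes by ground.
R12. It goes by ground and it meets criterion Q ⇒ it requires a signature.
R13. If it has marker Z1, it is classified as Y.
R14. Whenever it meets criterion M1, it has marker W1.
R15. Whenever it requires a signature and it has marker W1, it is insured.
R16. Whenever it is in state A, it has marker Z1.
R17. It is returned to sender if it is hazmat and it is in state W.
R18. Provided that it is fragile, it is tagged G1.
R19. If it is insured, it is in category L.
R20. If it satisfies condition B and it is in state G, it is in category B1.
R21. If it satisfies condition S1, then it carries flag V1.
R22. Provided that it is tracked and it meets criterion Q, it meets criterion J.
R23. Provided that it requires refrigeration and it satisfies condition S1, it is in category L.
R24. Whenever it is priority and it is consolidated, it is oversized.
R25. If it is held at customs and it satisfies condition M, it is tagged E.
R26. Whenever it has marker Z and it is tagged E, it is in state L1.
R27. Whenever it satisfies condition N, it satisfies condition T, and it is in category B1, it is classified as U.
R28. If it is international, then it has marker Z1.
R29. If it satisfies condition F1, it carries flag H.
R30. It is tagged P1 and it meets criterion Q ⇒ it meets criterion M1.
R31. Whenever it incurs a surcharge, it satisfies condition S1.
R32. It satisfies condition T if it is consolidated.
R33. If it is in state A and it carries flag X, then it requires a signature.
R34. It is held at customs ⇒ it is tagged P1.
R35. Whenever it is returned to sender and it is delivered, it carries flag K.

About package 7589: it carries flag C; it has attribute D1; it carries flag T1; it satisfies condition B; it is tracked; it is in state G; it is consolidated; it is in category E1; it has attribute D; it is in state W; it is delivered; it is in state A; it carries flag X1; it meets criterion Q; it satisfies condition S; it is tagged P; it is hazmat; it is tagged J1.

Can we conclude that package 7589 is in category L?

By R1 (it satisfies condition S, it carries flag C): it satisfies condition N.
By R3 (it is tracked, it has attribute D): it is tagged E.
By R8 (it is tagged P): it goes by air.
By R16 (it is in state A): it has marker Z1.
By R17 (it is hazmat, it is in state W): it is returned to sender.
By R20 (it satisfies condition B, it is in state G): it is in category B1.
By R32 (it is consolidated): it satisfies condition T.
By R35 (it is returned to sender, it is delivered): it carries flag K.
By R6 (it goes by air, it has marker Z1, it meets criterion Q): it is held at customs.
By R10 (it carries flag K, it carries flag C): it incurs a surcharge.
By R27 (it satisfies condition N, it satisfies condition T, it is in category B1): it is classified as U.
By R31 (it incurs a surcharge): it satisfies condition S1.
By R34 (it is held at customs): it is tagged P1.
By R7 (it is classified as U): it has marker Z.
By R21 (it satisfies condition S1): it carries flag V1.
By R26 (it has marker Z, it is tagged E): it is in state L1.
By R30 (it is tagged P1, it meets criterion Q): it meets criterion M1.
By R11 (it carries flag V1, it is in state L1): it goes by ground.
By R12 (it goes by ground, it meets criterion Q): it requires a signature.
By R14 (it meets criterion M1): it has marker W1.
By R15 (it requires a signature, it has marker W1): it is insured.
By R19 (it is insured): it is in category L.

Yes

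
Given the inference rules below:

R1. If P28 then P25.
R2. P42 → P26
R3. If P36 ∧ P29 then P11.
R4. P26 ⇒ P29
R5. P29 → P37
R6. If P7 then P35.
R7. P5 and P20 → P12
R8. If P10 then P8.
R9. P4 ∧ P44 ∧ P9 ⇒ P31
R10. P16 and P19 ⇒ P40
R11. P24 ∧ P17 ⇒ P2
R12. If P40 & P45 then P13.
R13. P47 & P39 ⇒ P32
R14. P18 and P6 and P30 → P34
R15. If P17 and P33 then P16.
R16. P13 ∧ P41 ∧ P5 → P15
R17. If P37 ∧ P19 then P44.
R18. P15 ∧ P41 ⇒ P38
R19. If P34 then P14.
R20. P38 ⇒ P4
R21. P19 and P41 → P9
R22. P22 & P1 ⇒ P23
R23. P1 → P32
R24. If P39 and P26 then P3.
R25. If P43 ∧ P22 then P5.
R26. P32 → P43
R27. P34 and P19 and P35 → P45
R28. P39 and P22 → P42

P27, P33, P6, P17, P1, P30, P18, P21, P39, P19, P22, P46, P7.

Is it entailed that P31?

Forward chaining from the given facts derives: P35, P34, P16, P14, P23, P32, P43, P45, P42, P26, P29, P37, P40, P13, P44, P3, P5.
The only rule concluding P31 is R9, which needs P4; that is never established.

No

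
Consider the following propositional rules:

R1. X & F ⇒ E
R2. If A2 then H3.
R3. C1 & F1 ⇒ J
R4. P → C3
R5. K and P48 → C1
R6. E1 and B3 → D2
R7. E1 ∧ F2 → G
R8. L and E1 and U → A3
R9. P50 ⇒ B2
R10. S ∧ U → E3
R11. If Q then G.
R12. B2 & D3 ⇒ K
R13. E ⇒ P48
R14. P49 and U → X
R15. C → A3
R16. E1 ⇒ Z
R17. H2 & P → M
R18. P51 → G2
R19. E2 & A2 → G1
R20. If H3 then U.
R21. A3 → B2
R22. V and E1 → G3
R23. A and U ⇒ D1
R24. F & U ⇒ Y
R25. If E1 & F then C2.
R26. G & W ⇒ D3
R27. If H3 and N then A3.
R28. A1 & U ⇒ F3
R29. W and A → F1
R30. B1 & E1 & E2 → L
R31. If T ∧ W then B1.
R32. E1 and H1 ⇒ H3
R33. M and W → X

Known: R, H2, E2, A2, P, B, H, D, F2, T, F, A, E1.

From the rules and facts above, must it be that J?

Forward chaining from the given facts derives: H3, C3, G, Z, M, G1, U, D1, Y, C2.
The only rule concluding J is R3, which needs C1; that is never established.

No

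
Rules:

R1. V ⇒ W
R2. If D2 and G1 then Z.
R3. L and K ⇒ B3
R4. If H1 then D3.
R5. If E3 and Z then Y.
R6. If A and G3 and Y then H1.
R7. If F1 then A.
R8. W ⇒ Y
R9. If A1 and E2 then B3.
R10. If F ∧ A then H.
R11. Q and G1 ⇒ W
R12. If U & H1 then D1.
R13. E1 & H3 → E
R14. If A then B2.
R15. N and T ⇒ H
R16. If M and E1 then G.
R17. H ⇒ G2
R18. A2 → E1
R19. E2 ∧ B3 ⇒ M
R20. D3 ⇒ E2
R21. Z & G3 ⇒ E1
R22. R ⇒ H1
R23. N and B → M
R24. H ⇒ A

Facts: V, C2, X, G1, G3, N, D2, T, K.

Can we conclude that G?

No

Forward chaining from the given facts derives: W, Z, Y, H, G2, E1, A, H1, B2, D3, E2.
The only rule concluding G is R16, which needs M; that is never established.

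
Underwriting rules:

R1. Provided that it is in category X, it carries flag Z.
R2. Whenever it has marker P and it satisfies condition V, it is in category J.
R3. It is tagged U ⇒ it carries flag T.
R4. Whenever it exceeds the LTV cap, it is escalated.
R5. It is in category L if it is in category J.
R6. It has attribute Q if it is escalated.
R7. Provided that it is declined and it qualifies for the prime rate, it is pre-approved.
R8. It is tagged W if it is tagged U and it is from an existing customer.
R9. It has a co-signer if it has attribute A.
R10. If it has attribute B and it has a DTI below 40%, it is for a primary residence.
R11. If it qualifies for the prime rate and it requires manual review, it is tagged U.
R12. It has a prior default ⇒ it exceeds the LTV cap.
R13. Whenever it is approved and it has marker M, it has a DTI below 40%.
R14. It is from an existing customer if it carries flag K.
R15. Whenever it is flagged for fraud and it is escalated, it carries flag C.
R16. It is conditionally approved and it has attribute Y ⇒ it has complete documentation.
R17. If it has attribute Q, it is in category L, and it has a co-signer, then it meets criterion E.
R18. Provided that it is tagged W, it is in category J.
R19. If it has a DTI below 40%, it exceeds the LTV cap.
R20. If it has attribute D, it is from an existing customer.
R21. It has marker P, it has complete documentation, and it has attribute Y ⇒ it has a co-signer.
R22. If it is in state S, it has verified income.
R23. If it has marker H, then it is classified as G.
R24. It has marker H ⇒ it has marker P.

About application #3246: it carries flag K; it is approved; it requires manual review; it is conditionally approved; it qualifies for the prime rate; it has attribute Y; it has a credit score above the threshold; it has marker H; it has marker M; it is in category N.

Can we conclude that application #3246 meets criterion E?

Yes

By R11 (it qualifies for the prime rate, it requires manual review): it is tagged U.
By R13 (it is approved, it has marker M): it has a DTI below 40%.
By R14 (it carries flag K): it is from an existing customer.
By R16 (it is conditionally approved, it has attribute Y): it has complete documentation.
By R19 (it has a DTI below 40%): it exceeds the LTV cap.
By R24 (it has marker H): it has marker P.
By R4 (it exceeds the LTV cap): it is escalated.
By R6 (it is escalated): it has attribute Q.
By R8 (it is tagged U, it is from an existing customer): it is tagged W.
By R18 (it is tagged W): it is in category J.
By R21 (it has marker P, it has complete documentation, it has attribute Y): it has a co-signer.
By R5 (it is in category J): it is in category L.
By R17 (it has attribute Q, it is in category L, it has a co-signer): it meets criterion E.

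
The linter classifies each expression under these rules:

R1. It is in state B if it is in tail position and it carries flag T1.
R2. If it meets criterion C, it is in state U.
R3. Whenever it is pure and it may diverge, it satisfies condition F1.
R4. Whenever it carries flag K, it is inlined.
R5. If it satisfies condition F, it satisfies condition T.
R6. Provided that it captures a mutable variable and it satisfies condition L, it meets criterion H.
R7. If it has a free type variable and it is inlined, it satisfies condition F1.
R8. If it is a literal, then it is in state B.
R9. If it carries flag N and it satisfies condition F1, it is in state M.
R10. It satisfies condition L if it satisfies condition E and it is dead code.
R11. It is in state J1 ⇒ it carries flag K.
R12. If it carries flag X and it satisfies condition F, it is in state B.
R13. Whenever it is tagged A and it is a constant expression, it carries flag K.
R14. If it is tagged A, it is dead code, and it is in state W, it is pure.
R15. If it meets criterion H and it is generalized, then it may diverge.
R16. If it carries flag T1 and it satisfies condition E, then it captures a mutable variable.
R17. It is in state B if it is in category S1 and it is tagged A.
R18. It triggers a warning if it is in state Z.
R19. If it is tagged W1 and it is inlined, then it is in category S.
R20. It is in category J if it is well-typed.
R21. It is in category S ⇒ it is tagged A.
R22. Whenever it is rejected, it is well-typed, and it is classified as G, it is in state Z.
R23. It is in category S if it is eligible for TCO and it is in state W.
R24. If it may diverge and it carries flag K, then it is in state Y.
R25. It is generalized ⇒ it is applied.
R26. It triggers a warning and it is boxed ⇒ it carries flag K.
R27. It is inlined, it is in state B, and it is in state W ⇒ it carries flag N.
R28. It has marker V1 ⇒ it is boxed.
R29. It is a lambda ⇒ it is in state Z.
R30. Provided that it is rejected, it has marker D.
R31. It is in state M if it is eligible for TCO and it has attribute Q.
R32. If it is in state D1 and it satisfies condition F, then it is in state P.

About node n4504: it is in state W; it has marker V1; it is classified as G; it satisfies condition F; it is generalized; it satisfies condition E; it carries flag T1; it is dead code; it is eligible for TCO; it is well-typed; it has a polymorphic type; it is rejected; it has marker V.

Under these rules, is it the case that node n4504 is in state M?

Forward chaining from the given facts derives: satisfies condition T, satisfies condition L, captures a mutable variable, is in category J, is in state Z, is in category S, is applied, is boxed, has marker D, meets criterion H, may diverge, triggers a warning, is tagged A, carries flag K, is inlined, is pure, is in state Y, satisfies condition F1.
Rules concluding "it is in state M": R9 needs "it carries flag N"; R31 needs "it has attribute Q" — none of these are established.

No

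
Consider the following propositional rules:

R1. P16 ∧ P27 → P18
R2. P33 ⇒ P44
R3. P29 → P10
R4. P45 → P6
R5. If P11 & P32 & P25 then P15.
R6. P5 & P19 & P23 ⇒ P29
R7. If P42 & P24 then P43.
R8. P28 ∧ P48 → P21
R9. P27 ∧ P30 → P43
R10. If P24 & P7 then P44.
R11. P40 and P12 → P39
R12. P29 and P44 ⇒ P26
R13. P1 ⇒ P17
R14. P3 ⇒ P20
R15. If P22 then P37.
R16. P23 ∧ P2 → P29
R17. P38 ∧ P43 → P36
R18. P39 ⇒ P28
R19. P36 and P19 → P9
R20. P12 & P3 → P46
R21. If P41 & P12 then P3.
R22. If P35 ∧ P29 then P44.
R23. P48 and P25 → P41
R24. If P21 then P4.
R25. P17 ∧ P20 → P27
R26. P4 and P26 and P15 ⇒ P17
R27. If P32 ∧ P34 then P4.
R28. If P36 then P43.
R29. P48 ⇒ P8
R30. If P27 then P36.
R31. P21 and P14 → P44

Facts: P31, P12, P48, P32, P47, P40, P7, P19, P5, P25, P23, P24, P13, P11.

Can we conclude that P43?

Yes

P15  (by R5: P11, P32, P25)
P29  (by R6: P5, P19, P23)
P44  (by R10: P24, P7)
P39  (by R11: P40, P12)
P26  (by R12: P29, P44)
P28  (by R18: P39)
P41  (by R23: P48, P25)
P21  (by R8: P28, P48)
P3  (by R21: P41, P12)
P4  (by R24: P21)
P17  (by R26: P4, P26, P15)
P20  (by R14: P3)
P27  (by R25: P17, P20)
P36  (by R30: P27)
P43  (by R28: P36)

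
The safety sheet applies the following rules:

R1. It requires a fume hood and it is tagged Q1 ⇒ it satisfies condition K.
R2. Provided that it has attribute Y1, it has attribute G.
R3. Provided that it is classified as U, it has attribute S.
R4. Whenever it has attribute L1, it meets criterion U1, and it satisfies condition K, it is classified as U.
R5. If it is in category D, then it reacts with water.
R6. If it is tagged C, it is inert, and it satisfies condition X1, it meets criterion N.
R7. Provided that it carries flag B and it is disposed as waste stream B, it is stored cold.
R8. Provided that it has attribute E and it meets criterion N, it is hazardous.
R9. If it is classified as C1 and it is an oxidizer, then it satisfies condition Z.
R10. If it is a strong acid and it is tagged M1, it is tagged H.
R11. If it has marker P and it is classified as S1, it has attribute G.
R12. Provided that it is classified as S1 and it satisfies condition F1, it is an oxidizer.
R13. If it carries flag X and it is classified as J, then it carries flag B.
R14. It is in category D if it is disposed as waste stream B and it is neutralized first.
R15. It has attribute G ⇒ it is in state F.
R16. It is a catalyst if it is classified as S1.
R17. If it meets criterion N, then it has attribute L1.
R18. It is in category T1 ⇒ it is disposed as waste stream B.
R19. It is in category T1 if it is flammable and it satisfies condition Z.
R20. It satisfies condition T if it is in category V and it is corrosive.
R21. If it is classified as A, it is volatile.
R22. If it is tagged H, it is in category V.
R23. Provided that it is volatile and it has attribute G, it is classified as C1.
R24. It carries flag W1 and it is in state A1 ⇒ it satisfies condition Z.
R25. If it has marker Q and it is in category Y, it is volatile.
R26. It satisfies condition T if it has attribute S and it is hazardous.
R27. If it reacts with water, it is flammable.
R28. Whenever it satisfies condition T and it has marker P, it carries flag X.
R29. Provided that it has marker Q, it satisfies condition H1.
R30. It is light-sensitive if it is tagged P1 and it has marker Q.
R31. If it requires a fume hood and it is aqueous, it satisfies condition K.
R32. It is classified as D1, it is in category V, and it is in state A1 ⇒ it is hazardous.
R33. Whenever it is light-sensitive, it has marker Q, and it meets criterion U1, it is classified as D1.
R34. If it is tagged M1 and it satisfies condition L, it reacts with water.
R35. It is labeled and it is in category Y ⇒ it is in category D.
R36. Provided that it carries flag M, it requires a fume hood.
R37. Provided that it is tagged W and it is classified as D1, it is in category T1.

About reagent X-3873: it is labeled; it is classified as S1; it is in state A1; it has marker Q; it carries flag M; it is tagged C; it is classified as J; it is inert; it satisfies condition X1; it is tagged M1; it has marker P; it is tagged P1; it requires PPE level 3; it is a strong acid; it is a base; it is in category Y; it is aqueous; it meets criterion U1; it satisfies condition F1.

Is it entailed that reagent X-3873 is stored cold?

Yes

By R6 (it is tagged C, it is inert, it satisfies condition X1): it meets criterion N.
By R10 (it is a strong acid, it is tagged M1): it is tagged H.
By R11 (it has marker P, it is classified as S1): it has attribute G.
By R12 (it is classified as S1, it satisfies condition F1): it is an oxidizer.
By R17 (it meets criterion N): it has attribute L1.
By R22 (it is tagged H): it is in category V.
By R25 (it has marker Q, it is in category Y): it is volatile.
By R30 (it is tagged P1, it has marker Q): it is light-sensitive.
By R33 (it is light-sensitive, it has marker Q, it meets criterion U1): it is classified as D1.
By R35 (it is labeled, it is in category Y): it is in category D.
By R36 (it carries flag M): it requires a fume hood.
By R5 (it is in category D): it reacts with water.
By R23 (it is volatile, it has attribute G): it is classified as C1.
By R27 (it reacts with water): it is flammable.
By R31 (it requires a fume hood, it is aqueous): it satisfies condition K.
By R32 (it is classified as D1, it is in category V, it is in state A1): it is hazardous.
By R4 (it has attribute L1, it meets criterion U1, it satisfies condition K): it is classified as U.
By R9 (it is classified as C1, it is an oxidizer): it satisfies condition Z.
By R19 (it is flammable, it satisfies condition Z): it is in category T1.
By R3 (it is classified as U): it has attribute S.
By R18 (it is in category T1): it is disposed as waste stream B.
By R26 (it has attribute S, it is hazardous): it satisfies condition T.
By R28 (it satisfies condition T, it has marker P): it carries flag X.
By R13 (it carries flag X, it is classified as J): it carries flag B.
By R7 (it carries flag B, it is disposed as waste stream B): it is stored cold.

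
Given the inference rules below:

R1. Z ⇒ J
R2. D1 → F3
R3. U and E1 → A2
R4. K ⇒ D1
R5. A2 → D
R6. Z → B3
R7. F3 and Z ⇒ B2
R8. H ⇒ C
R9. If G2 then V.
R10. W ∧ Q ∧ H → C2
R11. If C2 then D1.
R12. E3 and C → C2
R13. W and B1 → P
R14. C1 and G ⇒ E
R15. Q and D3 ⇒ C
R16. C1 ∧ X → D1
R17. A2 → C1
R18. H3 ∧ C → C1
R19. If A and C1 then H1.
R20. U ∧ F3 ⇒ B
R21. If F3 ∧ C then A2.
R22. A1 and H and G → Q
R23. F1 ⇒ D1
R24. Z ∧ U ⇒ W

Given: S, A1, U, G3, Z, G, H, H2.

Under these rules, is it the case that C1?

Yes

C  (by R8: H)
Q  (by R22: A1, H, G)
W  (by R24: Z, U)
C2  (by R10: W, Q, H)
D1  (by R11: C2)
F3  (by R2: D1)
A2  (by R21: F3, C)
C1  (by R17: A2)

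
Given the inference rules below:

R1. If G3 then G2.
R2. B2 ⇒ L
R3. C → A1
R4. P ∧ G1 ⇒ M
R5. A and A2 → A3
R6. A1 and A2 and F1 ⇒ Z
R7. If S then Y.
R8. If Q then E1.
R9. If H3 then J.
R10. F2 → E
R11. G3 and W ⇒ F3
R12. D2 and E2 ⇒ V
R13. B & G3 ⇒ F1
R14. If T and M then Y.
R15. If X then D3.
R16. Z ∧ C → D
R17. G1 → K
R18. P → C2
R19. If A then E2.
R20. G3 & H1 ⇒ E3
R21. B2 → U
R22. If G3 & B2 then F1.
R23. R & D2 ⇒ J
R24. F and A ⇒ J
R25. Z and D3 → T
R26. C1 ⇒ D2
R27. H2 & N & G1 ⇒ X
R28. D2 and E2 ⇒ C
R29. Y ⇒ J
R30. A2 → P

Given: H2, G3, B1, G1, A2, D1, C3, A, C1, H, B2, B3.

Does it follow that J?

No

Forward chaining from the given facts derives: G2, L, A3, K, E2, U, F1, D2, C, P, A1, M, Z, V, D, C2.
Rules concluding J: R9 needs H3; R23 needs R; R24 needs F; R29 needs Y — none of these are established.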